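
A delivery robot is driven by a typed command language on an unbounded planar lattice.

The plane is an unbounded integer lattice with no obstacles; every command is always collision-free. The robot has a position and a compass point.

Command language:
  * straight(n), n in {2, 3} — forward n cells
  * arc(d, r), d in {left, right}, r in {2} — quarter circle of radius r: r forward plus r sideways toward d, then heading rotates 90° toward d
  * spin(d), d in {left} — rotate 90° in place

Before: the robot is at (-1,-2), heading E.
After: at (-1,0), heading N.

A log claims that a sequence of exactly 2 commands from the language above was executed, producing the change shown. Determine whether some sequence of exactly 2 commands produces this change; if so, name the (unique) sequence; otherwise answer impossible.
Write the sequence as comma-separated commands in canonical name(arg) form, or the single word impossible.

spin(left), straight(2)

key: cell and facing (now N) both changed — the 2 commands mix motion and turning
initial: at (-1,-2), heading E
1. spin(left) → at (-1,-2), heading N
2. straight(2) → at (-1,0), heading N
no rival 2-sequence matches.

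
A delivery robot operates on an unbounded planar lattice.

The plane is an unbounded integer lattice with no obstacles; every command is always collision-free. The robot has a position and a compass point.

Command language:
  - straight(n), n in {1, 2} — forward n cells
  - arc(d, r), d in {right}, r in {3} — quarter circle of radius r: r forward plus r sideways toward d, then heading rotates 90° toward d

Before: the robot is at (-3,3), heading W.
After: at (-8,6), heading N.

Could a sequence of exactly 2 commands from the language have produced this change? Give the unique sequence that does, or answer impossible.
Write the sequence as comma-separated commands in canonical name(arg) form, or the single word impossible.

key: position moved to (-8,6) AND the heading swung to N — translation plus rotation needed
from: at (-3,3), heading W
1. straight(2) → at (-5,3), heading W
2. arc(right, 3) → at (-8,6), heading N
all 9 alternatives checked — unique.

straight(2), arc(right, 3)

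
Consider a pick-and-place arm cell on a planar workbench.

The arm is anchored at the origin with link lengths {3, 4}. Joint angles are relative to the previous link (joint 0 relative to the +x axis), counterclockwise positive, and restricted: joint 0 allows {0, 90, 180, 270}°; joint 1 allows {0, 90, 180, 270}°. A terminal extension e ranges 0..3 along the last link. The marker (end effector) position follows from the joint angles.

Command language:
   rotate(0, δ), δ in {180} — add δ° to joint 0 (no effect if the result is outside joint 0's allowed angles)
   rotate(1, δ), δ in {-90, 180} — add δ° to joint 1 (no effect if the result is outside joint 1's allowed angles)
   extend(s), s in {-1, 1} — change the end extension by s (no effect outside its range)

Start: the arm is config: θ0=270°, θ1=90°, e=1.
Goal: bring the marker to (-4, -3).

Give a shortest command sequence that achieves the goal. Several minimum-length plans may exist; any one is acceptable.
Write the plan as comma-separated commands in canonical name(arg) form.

from: config: θ0=270°, θ1=90°, e=1
[1] after rotate(1, 180): config: θ0=270°, θ1=270°, e=1
[2] after extend(-1): config: θ0=270°, θ1=270°, e=0
shorter routes all fall short; 2 is best.

rotate(1, 180), extend(-1)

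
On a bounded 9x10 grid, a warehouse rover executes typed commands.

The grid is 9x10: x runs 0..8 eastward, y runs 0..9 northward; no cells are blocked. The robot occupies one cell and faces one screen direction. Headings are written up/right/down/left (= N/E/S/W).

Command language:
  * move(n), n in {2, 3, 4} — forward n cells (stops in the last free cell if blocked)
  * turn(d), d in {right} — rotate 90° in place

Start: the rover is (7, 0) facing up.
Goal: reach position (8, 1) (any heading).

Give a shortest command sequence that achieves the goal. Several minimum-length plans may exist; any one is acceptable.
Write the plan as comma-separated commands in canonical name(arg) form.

move(3), turn(right), move(3), turn(right), move(2)

initial: (7, 0) facing up
step 1 (move(3)): (7, 3) facing up
step 2 (turn(right)): (7, 3) facing right
step 3 (move(3)): (8, 3) facing right
step 4 (turn(right)): (8, 3) facing down
step 5 (move(2)): (8, 1) facing down
nothing shorter than 5 reaches the goal.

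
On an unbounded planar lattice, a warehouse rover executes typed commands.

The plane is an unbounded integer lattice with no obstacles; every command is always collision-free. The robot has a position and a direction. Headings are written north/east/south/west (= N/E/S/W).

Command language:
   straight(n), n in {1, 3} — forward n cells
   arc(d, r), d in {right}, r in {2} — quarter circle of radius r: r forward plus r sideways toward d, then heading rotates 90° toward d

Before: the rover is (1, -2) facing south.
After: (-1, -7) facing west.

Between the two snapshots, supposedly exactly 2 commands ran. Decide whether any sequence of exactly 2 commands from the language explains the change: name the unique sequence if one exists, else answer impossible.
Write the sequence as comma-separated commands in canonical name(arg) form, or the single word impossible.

key: cell and facing (now W) both changed — the 2 commands mix motion and turning
initial: (1, -2) facing south
step 1 (straight(3)): (1, -5) facing south
step 2 (arc(right, 2)): (-1, -7) facing west
uniquely the one of 9 2-step routes that fits.

straight(3), arc(right, 2)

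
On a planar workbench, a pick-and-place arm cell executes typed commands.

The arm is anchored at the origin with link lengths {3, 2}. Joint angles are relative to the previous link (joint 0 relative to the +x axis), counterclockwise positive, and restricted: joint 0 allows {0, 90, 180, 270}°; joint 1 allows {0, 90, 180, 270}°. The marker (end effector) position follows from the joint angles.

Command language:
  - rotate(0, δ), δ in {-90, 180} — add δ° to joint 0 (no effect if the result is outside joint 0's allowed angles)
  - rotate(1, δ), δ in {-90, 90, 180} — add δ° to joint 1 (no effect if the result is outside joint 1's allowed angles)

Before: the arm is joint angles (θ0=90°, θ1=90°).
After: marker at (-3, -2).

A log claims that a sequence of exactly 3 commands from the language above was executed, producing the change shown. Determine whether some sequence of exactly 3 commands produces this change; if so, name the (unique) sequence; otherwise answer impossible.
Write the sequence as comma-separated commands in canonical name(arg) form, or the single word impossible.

rotate(0, -90), rotate(0, -90), rotate(0, -90)

from: joint angles (θ0=90°, θ1=90°)
step 1 (rotate(0, -90)): joint angles (θ0=0°, θ1=90°)
step 2 (rotate(0, -90)): joint angles (θ0=270°, θ1=90°)
step 3 (rotate(0, -90)): joint angles (θ0=180°, θ1=90°)
all 125 alternatives checked — unique.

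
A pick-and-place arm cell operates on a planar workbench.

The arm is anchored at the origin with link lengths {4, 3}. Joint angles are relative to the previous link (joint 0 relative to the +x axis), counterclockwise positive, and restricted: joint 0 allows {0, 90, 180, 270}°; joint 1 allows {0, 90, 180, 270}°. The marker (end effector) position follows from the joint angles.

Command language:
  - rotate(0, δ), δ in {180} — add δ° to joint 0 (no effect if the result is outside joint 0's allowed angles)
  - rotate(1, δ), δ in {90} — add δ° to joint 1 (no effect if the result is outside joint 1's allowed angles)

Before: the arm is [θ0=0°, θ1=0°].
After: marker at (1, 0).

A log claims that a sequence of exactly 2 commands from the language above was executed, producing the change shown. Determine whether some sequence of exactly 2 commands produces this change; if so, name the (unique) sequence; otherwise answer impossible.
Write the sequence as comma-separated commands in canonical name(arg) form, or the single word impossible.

rotate(1, 90), rotate(1, 90)

begin: [θ0=0°, θ1=0°]
[1] after rotate(1, 90): [θ0=0°, θ1=90°]
[2] after rotate(1, 90): [θ0=0°, θ1=180°]
no other 2-command option fits: unique.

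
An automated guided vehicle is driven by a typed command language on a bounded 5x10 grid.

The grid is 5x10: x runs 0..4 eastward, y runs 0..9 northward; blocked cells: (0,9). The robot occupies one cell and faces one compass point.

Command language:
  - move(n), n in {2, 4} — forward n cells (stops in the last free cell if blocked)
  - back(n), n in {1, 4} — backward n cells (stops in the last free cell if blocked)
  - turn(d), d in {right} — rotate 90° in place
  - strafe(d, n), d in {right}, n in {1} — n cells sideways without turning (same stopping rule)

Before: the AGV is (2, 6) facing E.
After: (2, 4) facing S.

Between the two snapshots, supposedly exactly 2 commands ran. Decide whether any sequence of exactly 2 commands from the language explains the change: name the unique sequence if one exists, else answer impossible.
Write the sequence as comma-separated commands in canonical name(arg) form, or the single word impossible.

turn(right), move(2)

key: running move(2) before turn(right) would end elsewhere — order is forced
begin: (2, 6) facing E
[1] after turn(right): (2, 6) facing S
[2] after move(2): (2, 4) facing S
all 36 alternatives checked — unique.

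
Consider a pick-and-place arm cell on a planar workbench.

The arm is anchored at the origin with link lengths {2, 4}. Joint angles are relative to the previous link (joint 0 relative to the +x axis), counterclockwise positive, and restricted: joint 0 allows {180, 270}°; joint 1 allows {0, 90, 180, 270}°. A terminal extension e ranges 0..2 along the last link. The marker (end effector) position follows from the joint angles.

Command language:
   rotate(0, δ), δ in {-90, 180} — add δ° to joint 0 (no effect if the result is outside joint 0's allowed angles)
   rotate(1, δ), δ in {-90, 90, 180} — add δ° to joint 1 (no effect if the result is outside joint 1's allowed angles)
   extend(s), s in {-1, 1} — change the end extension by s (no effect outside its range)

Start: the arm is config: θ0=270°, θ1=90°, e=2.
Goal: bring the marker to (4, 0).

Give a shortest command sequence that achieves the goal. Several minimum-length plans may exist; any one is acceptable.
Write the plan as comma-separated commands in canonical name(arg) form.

start: config: θ0=270°, θ1=90°, e=2
step 1 (rotate(1, 90)): config: θ0=270°, θ1=180°, e=2
step 2 (rotate(0, -90)): config: θ0=180°, θ1=180°, e=2
shorter routes all fall short; 2 is best.

rotate(1, 90), rotate(0, -90)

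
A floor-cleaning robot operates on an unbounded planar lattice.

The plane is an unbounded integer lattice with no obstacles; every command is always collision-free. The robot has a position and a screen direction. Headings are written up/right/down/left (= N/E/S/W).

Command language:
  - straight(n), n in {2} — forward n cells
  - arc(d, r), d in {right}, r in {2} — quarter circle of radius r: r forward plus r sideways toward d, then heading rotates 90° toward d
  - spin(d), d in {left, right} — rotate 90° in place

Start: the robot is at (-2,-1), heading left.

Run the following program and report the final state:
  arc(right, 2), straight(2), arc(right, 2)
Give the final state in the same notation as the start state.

initial: at (-2,-1), heading left
1. arc(right, 2) → at (-4,1), heading up
2. straight(2) → at (-4,3), heading up
3. arc(right, 2) → at (-2,5), heading right

at (-2,5), heading right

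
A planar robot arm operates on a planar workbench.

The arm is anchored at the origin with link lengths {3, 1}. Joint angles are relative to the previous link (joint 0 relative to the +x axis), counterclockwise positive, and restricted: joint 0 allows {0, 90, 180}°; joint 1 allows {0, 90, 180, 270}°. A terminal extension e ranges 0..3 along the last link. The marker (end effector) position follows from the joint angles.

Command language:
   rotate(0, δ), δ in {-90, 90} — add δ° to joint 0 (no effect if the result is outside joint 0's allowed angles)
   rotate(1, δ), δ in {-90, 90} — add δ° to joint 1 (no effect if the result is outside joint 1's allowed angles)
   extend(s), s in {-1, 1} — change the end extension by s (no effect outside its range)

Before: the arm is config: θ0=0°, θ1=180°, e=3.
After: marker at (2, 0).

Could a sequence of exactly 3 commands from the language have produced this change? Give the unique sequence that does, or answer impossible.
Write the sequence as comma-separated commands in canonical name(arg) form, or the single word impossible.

initial: config: θ0=0°, θ1=180°, e=3
[1] after extend(-1): config: θ0=0°, θ1=180°, e=2
[2] after extend(-1): config: θ0=0°, θ1=180°, e=1
[3] after extend(-1): config: θ0=0°, θ1=180°, e=0
uniquely the one of 216 3-step routes that fits.

extend(-1), extend(-1), extend(-1)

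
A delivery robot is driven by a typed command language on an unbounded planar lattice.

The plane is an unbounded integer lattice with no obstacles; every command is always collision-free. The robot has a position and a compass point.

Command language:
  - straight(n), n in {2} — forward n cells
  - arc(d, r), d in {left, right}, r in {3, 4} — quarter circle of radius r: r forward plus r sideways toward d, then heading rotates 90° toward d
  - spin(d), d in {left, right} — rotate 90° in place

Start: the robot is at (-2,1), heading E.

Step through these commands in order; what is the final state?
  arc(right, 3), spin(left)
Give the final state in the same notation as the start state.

initial: at (-2,1), heading E
t=1 arc(right, 3) ⇒ at (1,-2), heading S
t=2 spin(left) ⇒ at (1,-2), heading E

at (1,-2), heading E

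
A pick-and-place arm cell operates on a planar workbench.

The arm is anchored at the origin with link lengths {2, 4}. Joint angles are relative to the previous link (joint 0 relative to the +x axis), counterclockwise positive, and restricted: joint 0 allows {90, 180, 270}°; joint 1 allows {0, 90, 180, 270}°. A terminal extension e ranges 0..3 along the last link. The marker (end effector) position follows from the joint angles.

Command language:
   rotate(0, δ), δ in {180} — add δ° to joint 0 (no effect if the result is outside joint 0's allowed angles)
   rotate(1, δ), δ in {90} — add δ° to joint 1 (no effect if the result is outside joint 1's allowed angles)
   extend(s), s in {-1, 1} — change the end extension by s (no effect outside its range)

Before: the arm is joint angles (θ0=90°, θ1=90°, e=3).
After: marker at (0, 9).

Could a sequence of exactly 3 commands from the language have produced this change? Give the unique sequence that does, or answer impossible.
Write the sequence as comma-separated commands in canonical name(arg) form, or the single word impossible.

rotate(1, 90), rotate(1, 90), rotate(1, 90)

begin: joint angles (θ0=90°, θ1=90°, e=3)
1. rotate(1, 90) → joint angles (θ0=90°, θ1=180°, e=3)
2. rotate(1, 90) → joint angles (θ0=90°, θ1=270°, e=3)
3. rotate(1, 90) → joint angles (θ0=90°, θ1=0°, e=3)
no rival 3-sequence matches.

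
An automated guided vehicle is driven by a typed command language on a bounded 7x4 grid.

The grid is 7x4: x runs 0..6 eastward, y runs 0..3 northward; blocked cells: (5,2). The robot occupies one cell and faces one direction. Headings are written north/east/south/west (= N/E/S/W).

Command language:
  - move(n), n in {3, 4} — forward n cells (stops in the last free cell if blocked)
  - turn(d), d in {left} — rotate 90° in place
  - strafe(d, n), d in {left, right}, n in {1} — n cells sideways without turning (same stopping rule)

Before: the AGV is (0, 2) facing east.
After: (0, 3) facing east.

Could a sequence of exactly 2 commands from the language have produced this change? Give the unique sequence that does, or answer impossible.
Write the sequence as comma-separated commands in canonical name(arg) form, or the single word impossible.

key: heading stays E — no command in the sequence turns
start: (0, 2) facing east
step 1 (strafe(left, 1)): (0, 3) facing east
step 2 (strafe(left, 1)): (0, 3) facing east
no other 2-command option fits: unique.

strafe(left, 1), strafe(left, 1)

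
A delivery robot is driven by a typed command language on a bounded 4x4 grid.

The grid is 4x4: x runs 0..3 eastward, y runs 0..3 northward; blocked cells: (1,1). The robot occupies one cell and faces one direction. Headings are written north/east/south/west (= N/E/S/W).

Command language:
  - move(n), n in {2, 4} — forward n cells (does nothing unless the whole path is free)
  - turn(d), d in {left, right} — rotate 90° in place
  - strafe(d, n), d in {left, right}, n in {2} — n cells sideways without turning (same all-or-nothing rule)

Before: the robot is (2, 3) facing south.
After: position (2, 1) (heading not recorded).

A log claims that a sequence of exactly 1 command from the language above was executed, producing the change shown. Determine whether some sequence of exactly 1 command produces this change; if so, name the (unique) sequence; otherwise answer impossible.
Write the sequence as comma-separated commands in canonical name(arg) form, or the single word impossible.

move(2)

begin: (2, 3) facing south
step 1 (move(2)): (2, 1) facing south
all 6 alternatives checked — unique.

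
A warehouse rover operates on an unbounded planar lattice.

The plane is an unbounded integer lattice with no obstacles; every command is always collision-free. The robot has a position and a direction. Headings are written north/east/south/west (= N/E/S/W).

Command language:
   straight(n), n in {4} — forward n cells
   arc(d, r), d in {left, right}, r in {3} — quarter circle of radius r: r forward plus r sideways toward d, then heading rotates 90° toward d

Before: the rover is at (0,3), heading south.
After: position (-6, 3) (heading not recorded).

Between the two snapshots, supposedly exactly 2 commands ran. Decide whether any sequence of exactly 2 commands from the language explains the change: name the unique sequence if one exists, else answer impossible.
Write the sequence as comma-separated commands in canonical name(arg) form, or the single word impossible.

from: at (0,3), heading south
step 1 (arc(right, 3)): at (-3,0), heading west
step 2 (arc(right, 3)): at (-6,3), heading north
no other 2-command option fits: unique.

arc(right, 3), arc(right, 3)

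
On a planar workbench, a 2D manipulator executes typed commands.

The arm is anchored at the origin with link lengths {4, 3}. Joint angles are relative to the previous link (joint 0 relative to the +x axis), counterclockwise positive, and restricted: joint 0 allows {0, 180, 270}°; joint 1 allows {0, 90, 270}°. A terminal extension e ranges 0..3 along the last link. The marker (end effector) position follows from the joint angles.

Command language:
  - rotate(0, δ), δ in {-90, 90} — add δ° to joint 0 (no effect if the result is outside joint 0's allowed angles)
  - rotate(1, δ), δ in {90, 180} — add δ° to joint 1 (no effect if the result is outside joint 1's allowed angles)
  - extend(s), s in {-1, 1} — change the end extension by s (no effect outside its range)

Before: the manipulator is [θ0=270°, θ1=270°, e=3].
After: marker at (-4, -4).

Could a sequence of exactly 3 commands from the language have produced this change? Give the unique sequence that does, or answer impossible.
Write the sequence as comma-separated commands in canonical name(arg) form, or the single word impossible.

key: running extend(-1) before extend(1) would end elsewhere — order is forced
from: [θ0=270°, θ1=270°, e=3]
1. extend(1) → [θ0=270°, θ1=270°, e=3]
2. extend(-1) → [θ0=270°, θ1=270°, e=2]
3. extend(-1) → [θ0=270°, θ1=270°, e=1]
all 216 alternatives checked — unique.

extend(1), extend(-1), extend(-1)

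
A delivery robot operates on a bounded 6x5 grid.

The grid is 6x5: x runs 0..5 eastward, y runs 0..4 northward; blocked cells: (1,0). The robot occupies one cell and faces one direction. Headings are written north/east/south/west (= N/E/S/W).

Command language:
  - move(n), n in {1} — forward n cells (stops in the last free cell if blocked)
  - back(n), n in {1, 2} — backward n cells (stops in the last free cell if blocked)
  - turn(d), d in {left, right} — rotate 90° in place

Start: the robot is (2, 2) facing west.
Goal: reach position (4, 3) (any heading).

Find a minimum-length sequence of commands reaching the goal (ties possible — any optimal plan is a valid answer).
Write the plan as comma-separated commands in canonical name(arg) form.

begin: (2, 2) facing west
t=1 back(2) ⇒ (4, 2) facing west
t=2 turn(right) ⇒ (4, 2) facing north
t=3 move(1) ⇒ (4, 3) facing north
nothing shorter than 3 reaches the goal.

back(2), turn(right), move(1)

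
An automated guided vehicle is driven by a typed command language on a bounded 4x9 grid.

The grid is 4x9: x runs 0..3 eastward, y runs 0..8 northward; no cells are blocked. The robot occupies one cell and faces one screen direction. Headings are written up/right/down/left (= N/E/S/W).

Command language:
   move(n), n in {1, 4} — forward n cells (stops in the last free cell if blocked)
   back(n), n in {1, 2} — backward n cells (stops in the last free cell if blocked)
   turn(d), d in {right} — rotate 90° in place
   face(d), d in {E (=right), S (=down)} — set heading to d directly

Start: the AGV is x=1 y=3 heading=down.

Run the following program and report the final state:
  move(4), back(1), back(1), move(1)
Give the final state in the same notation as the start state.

x=1 y=1 heading=down

start: x=1 y=3 heading=down
[1] after move(4): x=1 y=0 heading=down
[2] after back(1): x=1 y=1 heading=down
[3] after back(1): x=1 y=2 heading=down
[4] after move(1): x=1 y=1 heading=down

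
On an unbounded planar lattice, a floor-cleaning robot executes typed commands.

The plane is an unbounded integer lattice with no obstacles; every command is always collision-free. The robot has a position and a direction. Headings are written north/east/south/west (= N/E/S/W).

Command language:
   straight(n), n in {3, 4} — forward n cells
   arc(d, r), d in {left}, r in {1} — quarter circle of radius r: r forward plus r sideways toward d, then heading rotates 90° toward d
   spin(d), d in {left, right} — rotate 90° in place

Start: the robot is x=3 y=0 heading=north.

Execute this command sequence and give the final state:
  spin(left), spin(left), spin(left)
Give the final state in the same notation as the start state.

start: x=3 y=0 heading=north
[1] after spin(left): x=3 y=0 heading=west
[2] after spin(left): x=3 y=0 heading=south
[3] after spin(left): x=3 y=0 heading=east

x=3 y=0 heading=east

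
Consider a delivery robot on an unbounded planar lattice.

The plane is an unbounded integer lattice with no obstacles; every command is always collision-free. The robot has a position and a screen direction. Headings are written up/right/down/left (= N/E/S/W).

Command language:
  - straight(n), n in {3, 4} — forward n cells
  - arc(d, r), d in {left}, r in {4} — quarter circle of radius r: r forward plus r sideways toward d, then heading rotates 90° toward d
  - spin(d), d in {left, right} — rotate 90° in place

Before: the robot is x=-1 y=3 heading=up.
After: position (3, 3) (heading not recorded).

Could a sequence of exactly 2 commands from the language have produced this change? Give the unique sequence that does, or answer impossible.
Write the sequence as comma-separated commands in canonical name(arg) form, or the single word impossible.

spin(right), straight(4)

key: running straight(4) before spin(right) would end elsewhere — order is forced
begin: x=-1 y=3 heading=up
1. spin(right) → x=-1 y=3 heading=right
2. straight(4) → x=3 y=3 heading=right
no rival 2-sequence matches.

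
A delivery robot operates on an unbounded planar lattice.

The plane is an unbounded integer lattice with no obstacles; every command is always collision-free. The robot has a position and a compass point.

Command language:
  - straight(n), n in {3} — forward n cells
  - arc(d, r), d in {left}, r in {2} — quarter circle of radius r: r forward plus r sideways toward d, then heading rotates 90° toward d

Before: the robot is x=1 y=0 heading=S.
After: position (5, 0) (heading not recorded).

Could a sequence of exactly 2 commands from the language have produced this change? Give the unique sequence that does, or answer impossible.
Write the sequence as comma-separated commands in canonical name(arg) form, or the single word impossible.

initial: x=1 y=0 heading=S
1. arc(left, 2) → x=3 y=-2 heading=E
2. arc(left, 2) → x=5 y=0 heading=N
uniquely the one of 4 2-step routes that fits.

arc(left, 2), arc(left, 2)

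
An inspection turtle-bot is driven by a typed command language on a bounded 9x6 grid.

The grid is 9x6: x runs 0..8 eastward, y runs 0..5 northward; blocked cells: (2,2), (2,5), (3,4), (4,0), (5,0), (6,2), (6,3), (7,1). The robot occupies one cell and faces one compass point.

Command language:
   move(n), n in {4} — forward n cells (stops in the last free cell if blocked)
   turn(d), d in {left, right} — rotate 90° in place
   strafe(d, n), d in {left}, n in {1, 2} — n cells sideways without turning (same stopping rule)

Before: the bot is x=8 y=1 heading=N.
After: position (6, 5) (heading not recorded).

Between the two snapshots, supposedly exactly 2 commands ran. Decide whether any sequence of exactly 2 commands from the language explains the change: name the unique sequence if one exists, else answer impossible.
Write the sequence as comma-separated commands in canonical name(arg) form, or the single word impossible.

move(4), strafe(left, 2)

key: running strafe(left, 2) before move(4) would end elsewhere — order is forced
t0: x=8 y=1 heading=N
step 1 (move(4)): x=8 y=5 heading=N
step 2 (strafe(left, 2)): x=6 y=5 heading=N
no rival 2-sequence matches.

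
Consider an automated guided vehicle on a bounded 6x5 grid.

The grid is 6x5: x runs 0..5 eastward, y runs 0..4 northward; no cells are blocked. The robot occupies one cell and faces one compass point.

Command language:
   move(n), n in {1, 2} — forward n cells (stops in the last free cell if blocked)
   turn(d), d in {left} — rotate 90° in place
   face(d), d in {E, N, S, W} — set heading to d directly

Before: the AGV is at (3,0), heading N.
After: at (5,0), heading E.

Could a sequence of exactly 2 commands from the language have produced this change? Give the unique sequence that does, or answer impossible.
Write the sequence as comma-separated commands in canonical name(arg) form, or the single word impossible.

face(E), move(2)

key: cell and facing (now E) both changed — the 2 commands mix motion and turning
initial: at (3,0), heading N
step 1 (face(E)): at (3,0), heading E
step 2 (move(2)): at (5,0), heading E
all 49 alternatives checked — unique.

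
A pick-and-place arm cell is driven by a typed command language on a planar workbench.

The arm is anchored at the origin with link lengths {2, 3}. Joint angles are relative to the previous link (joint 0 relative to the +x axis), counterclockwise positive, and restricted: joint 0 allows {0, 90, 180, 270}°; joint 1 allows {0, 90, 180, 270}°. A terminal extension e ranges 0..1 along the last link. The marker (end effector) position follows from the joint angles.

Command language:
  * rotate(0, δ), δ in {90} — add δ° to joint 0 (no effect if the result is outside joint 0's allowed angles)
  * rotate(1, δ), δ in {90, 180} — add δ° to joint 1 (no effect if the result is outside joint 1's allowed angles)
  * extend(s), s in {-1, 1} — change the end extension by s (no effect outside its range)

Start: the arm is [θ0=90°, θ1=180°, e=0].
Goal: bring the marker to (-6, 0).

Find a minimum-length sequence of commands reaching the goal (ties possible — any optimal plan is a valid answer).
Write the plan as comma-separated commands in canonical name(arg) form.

rotate(1, 180), extend(1), rotate(0, 90)

start: [θ0=90°, θ1=180°, e=0]
[1] after rotate(1, 180): [θ0=90°, θ1=0°, e=0]
[2] after extend(1): [θ0=90°, θ1=0°, e=1]
[3] after rotate(0, 90): [θ0=180°, θ1=0°, e=1]
minimal: 3 command(s), checked below 3.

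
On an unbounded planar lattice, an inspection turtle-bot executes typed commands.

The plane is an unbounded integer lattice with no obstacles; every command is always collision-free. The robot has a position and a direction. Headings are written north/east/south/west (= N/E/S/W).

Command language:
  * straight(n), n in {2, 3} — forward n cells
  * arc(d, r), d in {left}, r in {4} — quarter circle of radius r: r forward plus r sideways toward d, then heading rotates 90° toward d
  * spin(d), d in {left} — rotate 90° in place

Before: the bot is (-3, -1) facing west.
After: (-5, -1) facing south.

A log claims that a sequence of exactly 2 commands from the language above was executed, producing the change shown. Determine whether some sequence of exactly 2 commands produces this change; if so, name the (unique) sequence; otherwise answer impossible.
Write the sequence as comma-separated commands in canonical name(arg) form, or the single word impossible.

straight(2), spin(left)

key: running spin(left) before straight(2) would end elsewhere — order is forced
begin: (-3, -1) facing west
t=1 straight(2) ⇒ (-5, -1) facing west
t=2 spin(left) ⇒ (-5, -1) facing south
no rival 2-sequence matches.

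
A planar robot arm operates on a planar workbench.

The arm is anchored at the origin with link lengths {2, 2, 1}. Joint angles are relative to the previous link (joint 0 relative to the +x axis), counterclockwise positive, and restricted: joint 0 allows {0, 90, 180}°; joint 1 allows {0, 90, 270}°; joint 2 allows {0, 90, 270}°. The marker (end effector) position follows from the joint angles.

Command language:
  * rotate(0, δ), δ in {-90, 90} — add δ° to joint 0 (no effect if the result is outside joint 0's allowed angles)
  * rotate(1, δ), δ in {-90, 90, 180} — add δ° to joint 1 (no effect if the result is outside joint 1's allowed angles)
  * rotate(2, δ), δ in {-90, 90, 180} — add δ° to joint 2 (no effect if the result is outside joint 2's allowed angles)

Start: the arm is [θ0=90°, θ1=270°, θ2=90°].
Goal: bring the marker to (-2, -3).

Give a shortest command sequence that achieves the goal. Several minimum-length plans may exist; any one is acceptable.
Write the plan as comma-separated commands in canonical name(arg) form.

from: [θ0=90°, θ1=270°, θ2=90°]
step 1 (rotate(0, 90)): [θ0=180°, θ1=270°, θ2=90°]
step 2 (rotate(1, 180)): [θ0=180°, θ1=90°, θ2=90°]
step 3 (rotate(2, -90)): [θ0=180°, θ1=90°, θ2=0°]
no 2-step plan works, so 3 is optimal.

rotate(0, 90), rotate(1, 180), rotate(2, -90)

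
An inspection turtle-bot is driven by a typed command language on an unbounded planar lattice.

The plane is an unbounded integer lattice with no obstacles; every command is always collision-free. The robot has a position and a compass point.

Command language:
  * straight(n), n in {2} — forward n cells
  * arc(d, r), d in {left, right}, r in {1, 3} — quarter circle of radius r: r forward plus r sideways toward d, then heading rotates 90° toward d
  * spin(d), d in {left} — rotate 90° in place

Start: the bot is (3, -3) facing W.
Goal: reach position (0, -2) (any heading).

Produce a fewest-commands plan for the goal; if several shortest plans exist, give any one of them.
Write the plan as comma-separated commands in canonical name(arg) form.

straight(2), arc(right, 1)

t0: (3, -3) facing W
t=1 straight(2) ⇒ (1, -3) facing W
t=2 arc(right, 1) ⇒ (0, -2) facing N
nothing shorter than 2 reaches the goal.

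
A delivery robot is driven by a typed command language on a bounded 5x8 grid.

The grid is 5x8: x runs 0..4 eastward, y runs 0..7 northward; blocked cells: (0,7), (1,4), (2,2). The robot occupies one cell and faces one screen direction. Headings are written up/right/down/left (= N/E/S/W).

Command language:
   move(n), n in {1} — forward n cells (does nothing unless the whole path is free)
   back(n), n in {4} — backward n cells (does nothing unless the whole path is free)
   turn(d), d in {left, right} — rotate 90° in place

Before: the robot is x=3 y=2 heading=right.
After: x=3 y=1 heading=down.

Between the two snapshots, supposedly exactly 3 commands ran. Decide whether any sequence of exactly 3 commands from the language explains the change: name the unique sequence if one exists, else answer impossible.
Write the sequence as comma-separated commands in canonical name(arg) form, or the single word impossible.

back(4), turn(right), move(1)

key: back(4) would hit the blocked cell at (2,2), so it does nothing
begin: x=3 y=2 heading=right
step 1 (back(4)): x=3 y=2 heading=right
step 2 (turn(right)): x=3 y=2 heading=down
step 3 (move(1)): x=3 y=1 heading=down
no other 3-command option fits: unique.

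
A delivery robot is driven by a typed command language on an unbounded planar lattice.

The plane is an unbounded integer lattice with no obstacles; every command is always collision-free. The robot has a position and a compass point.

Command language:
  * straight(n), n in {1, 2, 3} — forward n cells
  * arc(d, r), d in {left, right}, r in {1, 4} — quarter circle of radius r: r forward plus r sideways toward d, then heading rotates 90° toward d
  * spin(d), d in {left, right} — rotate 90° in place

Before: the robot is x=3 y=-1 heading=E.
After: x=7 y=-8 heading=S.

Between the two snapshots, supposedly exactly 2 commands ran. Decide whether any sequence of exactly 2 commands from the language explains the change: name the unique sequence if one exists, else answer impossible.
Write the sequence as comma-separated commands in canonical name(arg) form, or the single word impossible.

arc(right, 4), straight(3)

key: running straight(3) before arc(right, 4) would end elsewhere — order is forced
initial: x=3 y=-1 heading=E
1. arc(right, 4) → x=7 y=-5 heading=S
2. straight(3) → x=7 y=-8 heading=S
all 81 alternatives checked — unique.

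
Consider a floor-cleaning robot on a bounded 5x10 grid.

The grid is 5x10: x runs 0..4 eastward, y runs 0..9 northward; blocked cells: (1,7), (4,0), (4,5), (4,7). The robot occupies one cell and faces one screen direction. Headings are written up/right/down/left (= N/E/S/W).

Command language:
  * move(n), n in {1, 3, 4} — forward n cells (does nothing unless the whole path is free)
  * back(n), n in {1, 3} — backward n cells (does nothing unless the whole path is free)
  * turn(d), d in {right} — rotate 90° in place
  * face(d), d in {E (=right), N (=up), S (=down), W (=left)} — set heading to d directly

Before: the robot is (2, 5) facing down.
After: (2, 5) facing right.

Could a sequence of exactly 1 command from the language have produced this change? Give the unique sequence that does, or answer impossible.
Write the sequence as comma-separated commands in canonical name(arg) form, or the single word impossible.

face(E)

key: parked at (2,5) the whole time — nothing moves the robot
initial: (2, 5) facing down
1. face(E) → (2, 5) facing right
no other 1-command option fits: unique.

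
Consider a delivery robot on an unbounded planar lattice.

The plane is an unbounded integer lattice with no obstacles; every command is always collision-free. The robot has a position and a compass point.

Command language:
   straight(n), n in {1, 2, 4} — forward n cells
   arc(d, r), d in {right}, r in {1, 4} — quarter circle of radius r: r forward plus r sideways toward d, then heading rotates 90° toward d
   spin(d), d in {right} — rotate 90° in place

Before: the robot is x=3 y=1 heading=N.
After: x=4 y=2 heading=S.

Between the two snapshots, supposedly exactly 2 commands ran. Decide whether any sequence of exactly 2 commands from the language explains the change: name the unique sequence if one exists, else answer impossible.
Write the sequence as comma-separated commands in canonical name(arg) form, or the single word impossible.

arc(right, 1), spin(right)

key: cell and facing (now S) both changed — the 2 commands mix motion and turning
begin: x=3 y=1 heading=N
1. arc(right, 1) → x=4 y=2 heading=E
2. spin(right) → x=4 y=2 heading=S
all 36 alternatives checked — unique.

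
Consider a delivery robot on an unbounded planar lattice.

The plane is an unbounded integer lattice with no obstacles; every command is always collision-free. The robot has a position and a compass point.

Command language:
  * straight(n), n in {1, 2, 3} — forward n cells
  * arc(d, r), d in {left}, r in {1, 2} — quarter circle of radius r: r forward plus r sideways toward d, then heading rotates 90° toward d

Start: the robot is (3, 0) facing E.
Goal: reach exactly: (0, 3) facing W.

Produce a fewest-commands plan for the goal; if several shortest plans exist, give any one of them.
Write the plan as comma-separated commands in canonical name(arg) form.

from: (3, 0) facing E
[1] after arc(left, 1): (4, 1) facing N
[2] after arc(left, 2): (2, 3) facing W
[3] after straight(2): (0, 3) facing W
shorter routes all fall short; 3 is best.

arc(left, 1), arc(left, 2), straight(2)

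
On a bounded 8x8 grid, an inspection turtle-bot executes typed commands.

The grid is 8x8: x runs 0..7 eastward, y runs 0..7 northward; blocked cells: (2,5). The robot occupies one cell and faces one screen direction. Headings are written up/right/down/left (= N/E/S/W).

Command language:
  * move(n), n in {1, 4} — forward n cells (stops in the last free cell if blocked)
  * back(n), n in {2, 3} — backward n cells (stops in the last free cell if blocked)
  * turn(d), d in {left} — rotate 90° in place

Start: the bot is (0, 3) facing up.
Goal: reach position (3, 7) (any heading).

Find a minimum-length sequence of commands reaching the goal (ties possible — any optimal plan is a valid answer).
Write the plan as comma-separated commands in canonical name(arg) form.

move(4), turn(left), back(3)

t0: (0, 3) facing up
step 1 (move(4)): (0, 7) facing up
step 2 (turn(left)): (0, 7) facing left
step 3 (back(3)): (3, 7) facing left
nothing shorter than 3 reaches the goal.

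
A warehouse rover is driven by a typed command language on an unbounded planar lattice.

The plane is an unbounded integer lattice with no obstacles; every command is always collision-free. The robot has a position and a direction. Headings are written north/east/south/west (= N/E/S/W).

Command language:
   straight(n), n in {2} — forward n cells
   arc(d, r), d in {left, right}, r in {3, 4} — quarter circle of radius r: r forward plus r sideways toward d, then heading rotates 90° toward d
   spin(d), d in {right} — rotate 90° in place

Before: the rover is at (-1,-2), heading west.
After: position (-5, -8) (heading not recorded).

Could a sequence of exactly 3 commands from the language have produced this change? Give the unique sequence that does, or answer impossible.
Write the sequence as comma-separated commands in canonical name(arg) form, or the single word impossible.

arc(left, 4), straight(2), spin(right)

key: order matters: swapping arc(left, 4) and spin(right) lands elsewhere
t0: at (-1,-2), heading west
step 1 (arc(left, 4)): at (-5,-6), heading south
step 2 (straight(2)): at (-5,-8), heading south
step 3 (spin(right)): at (-5,-8), heading west
no other 3-command option fits: unique.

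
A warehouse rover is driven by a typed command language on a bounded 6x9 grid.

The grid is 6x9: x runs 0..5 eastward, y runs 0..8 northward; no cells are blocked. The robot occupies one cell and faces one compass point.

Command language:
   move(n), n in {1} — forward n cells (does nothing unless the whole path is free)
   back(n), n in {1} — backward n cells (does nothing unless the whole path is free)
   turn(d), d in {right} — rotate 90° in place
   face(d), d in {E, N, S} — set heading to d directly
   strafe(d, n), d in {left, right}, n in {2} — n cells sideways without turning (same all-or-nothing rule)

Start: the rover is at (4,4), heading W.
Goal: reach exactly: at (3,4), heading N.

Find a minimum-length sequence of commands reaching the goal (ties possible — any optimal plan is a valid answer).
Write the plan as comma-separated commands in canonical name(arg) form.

move(1), turn(right)

begin: at (4,4), heading W
1. move(1) → at (3,4), heading W
2. turn(right) → at (3,4), heading N
no 1-step plan works, so 2 is optimal.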